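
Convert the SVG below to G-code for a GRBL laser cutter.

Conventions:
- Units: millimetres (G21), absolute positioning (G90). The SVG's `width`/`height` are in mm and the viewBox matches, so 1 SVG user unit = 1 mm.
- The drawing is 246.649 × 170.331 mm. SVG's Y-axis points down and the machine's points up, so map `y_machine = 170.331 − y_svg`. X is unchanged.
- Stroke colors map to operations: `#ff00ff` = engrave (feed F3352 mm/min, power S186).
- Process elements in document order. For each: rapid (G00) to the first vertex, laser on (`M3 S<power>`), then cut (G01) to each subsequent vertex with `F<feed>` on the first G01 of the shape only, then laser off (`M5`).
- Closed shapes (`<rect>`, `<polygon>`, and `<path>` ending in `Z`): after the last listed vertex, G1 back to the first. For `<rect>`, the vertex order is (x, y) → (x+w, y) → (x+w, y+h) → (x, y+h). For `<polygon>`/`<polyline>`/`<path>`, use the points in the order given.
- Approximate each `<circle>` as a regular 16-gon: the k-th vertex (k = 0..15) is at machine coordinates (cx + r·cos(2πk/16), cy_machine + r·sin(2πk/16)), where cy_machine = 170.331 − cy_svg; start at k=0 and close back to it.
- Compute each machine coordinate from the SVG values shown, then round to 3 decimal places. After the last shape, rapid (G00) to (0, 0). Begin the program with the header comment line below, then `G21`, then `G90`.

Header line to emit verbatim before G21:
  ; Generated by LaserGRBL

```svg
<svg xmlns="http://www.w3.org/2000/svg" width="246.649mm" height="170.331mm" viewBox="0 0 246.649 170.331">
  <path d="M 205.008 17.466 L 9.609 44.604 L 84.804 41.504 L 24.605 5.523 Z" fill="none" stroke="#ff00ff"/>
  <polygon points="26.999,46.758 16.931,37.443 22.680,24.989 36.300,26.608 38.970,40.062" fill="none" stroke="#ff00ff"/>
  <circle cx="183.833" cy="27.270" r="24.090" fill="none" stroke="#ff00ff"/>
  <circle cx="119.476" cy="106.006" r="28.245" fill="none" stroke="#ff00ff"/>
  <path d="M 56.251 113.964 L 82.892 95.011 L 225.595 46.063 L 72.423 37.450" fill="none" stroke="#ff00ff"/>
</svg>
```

viewBox `0 0 246.649 170.331` with mm width/height → 1 unit = 1 mm. Flip: y_m = 170.331 − y_svg.

**Shape 1** — `<path>` closed polygon, stroke `#ff00ff` → engrave (S186, F3352). Machine vertices: (205.008,152.865) → (9.609,125.727) → (84.804,128.827) → (24.605,164.808) → (205.008,152.865). Closed: final G1 returns to the first vertex.

**Shape 2** — `<polygon>` regular polygon, stroke `#ff00ff` → engrave (S186, F3352). Machine vertices: (26.999,123.573) → (16.931,132.888) → (22.680,145.342) → (36.300,143.723) → (38.970,130.269) → (26.999,123.573). Closed: final G1 returns to the first vertex.

**Shape 3** — `<circle>` circle, stroke `#ff00ff` → engrave (S186, F3352). Machine vertices: (207.923,143.061) → (206.089,152.280) → (200.867,160.095) → (193.052,165.317) → (183.833,167.151) → (174.614,165.317) → (166.799,160.095) → (161.577,152.280) → (159.743,143.061) → (161.577,133.842) → (166.799,126.027) → (174.614,120.805) → (183.833,118.971) → (193.052,120.805) → (200.867,126.027) → (206.089,133.842) → (207.923,143.061). Closed: final G1 returns to the first vertex.

**Shape 4** — `<circle>` circle, stroke `#ff00ff` → engrave (S186, F3352). Machine vertices: (147.721,64.325) → (145.571,75.134) → (139.448,84.297) → (130.285,90.420) → (119.476,92.570) → (108.667,90.420) → (99.504,84.297) → (93.381,75.134) → (91.231,64.325) → (93.381,53.516) → (99.504,44.353) → (108.667,38.230) → (119.476,36.080) → (130.285,38.230) → (139.448,44.353) → (145.571,53.516) → (147.721,64.325). Closed: final G1 returns to the first vertex.

**Shape 5** — `<path>` open polyline, stroke `#ff00ff` → engrave (S186, F3352). Machine vertices: (56.251,56.367) → (82.892,75.320) → (225.595,124.268) → (72.423,132.881). Open path.

; Generated by LaserGRBL
G21
G90
G00 X205.008 Y152.865
M3 S186
G01 X9.609 Y125.727 F3352
G01 X84.804 Y128.827
G01 X24.605 Y164.808
G01 X205.008 Y152.865
M5
G00 X26.999 Y123.573
M3 S186
G01 X16.931 Y132.888 F3352
G01 X22.680 Y145.342
G01 X36.300 Y143.723
G01 X38.970 Y130.269
G01 X26.999 Y123.573
M5
G00 X207.923 Y143.061
M3 S186
G01 X206.089 Y152.280 F3352
G01 X200.867 Y160.095
G01 X193.052 Y165.317
G01 X183.833 Y167.151
G01 X174.614 Y165.317
G01 X166.799 Y160.095
G01 X161.577 Y152.280
G01 X159.743 Y143.061
G01 X161.577 Y133.842
G01 X166.799 Y126.027
G01 X174.614 Y120.805
G01 X183.833 Y118.971
G01 X193.052 Y120.805
G01 X200.867 Y126.027
G01 X206.089 Y133.842
G01 X207.923 Y143.061
M5
G00 X147.721 Y64.325
M3 S186
G01 X145.571 Y75.134 F3352
G01 X139.448 Y84.297
G01 X130.285 Y90.420
G01 X119.476 Y92.570
G01 X108.667 Y90.420
G01 X99.504 Y84.297
G01 X93.381 Y75.134
G01 X91.231 Y64.325
G01 X93.381 Y53.516
G01 X99.504 Y44.353
G01 X108.667 Y38.230
G01 X119.476 Y36.080
G01 X130.285 Y38.230
G01 X139.448 Y44.353
G01 X145.571 Y53.516
G01 X147.721 Y64.325
M5
G00 X56.251 Y56.367
M3 S186
G01 X82.892 Y75.320 F3352
G01 X225.595 Y124.268
G01 X72.423 Y132.881
M5
G00 X0.000 Y0.000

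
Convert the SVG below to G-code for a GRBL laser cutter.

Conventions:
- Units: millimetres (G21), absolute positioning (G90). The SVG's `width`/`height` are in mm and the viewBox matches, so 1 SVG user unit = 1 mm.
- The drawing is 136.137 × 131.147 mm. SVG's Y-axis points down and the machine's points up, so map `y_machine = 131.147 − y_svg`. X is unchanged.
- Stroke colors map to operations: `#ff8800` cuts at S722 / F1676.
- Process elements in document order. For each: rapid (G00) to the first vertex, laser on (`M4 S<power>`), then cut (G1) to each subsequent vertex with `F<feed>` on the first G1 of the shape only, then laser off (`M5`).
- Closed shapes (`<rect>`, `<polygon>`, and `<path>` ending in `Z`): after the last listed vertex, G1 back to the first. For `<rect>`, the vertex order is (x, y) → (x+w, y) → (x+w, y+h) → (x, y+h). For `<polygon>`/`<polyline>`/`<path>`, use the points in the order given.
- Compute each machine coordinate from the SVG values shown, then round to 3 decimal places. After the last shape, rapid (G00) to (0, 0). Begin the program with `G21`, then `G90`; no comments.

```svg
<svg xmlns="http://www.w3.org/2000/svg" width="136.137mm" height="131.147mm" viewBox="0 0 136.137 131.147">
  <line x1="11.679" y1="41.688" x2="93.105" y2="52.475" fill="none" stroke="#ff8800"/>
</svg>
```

viewBox `0 0 136.137 131.147` with mm width/height → 1 unit = 1 mm. Flip: y_m = 131.147 − y_svg.

**Shape 1** — `<line>` line segment, stroke `#ff8800` → cut (S722, F1676). Machine vertices: (11.679,89.459) → (93.105,78.672). Open path.

G21
G90
G00 X11.679 Y89.459
M4 S722
G1 X93.105 Y78.672 F1676
M5
G00 X0.000 Y0.000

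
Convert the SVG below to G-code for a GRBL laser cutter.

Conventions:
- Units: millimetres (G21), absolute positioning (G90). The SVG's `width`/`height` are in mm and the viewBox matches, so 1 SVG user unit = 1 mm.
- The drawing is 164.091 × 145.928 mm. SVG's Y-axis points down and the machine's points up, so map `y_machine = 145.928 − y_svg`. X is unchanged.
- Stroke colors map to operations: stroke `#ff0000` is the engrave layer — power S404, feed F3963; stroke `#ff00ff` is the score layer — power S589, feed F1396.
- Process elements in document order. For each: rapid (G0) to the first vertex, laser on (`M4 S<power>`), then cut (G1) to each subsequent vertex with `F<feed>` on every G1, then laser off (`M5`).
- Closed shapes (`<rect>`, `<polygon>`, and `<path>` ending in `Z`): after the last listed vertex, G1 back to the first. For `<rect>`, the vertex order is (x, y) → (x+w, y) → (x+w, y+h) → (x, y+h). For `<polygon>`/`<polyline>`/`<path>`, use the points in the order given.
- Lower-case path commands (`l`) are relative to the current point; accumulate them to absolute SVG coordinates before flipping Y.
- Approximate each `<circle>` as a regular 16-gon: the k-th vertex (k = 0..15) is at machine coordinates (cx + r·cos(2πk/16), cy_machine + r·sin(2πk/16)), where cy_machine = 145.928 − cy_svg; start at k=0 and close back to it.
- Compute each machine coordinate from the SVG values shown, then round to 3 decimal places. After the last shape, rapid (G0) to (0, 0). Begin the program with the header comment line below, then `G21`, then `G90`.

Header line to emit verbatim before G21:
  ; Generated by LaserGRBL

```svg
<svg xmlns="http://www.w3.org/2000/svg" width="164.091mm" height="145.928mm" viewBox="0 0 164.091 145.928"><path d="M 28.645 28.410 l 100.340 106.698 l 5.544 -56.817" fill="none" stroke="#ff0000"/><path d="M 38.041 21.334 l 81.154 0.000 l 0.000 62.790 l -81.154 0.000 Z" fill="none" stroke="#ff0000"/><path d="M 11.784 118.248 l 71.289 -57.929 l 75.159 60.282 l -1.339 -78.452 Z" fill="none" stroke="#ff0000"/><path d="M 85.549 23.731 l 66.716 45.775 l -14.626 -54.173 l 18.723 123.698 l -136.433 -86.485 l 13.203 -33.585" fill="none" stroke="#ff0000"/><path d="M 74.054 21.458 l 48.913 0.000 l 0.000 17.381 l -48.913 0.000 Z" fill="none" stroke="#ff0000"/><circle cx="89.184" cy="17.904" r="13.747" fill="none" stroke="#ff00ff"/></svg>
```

Since the viewBox matches the mm dimensions, user units are millimetres directly. The only transform is the Y-flip y_m = 145.928 − y_svg.

Shape 1 is a open polyline drawn with `<path>`. Its stroke #ff0000 means engrave at S404, F3963. After flipping Y the toolpath is (28.645,117.518) → (128.985,10.820) → (134.529,67.637).

Shape 2 is a rectangle drawn with `<path>`. Its stroke #ff0000 means engrave at S404, F3963. After flipping Y the toolpath is (38.041,124.594) → (119.195,124.594) → (119.195,61.804) → (38.041,61.804) → (38.041,124.594), returning to the start.

Shape 3 is a closed polygon drawn with `<path>`. Its stroke #ff0000 means engrave at S404, F3963. After flipping Y the toolpath is (11.784,27.680) → (83.073,85.609) → (158.232,25.327) → (156.893,103.779) → (11.784,27.680), returning to the start.

Shape 4 is a open polyline drawn with `<path>`. Its stroke #ff0000 means engrave at S404, F3963. After flipping Y the toolpath is (85.549,122.197) → (152.265,76.422) → (137.639,130.595) → (156.362,6.897) → (19.929,93.382) → (33.132,126.967).

Shape 5 is a rectangle drawn with `<path>`. Its stroke #ff0000 means engrave at S404, F3963. After flipping Y the toolpath is (74.054,124.470) → (122.967,124.470) → (122.967,107.089) → (74.054,107.089) → (74.054,124.470), returning to the start.

Shape 6 is a circle drawn with `<circle>`. Its stroke #ff00ff means score at S589, F1396. After flipping Y the toolpath is (102.931,128.024) → (101.885,133.285) → (98.905,137.745) → (94.445,140.725) → (89.184,141.771) → (83.923,140.725) → (79.463,137.745) → (76.483,133.285) → (75.437,128.024) → (76.483,122.763) → (79.463,118.303) → (83.923,115.323) → (89.184,114.277) → (94.445,115.323) → (98.905,118.303) → (101.885,122.763) → (102.931,128.024), returning to the start.

; Generated by LaserGRBL
G21
G90
G0 X28.645 Y117.518
M4 S404
G1 X128.985 Y10.820 F3963
G1 X134.529 Y67.637 F3963
M5
G0 X38.041 Y124.594
M4 S404
G1 X119.195 Y124.594 F3963
G1 X119.195 Y61.804 F3963
G1 X38.041 Y61.804 F3963
G1 X38.041 Y124.594 F3963
M5
G0 X11.784 Y27.680
M4 S404
G1 X83.073 Y85.609 F3963
G1 X158.232 Y25.327 F3963
G1 X156.893 Y103.779 F3963
G1 X11.784 Y27.680 F3963
M5
G0 X85.549 Y122.197
M4 S404
G1 X152.265 Y76.422 F3963
G1 X137.639 Y130.595 F3963
G1 X156.362 Y6.897 F3963
G1 X19.929 Y93.382 F3963
G1 X33.132 Y126.967 F3963
M5
G0 X74.054 Y124.470
M4 S404
G1 X122.967 Y124.470 F3963
G1 X122.967 Y107.089 F3963
G1 X74.054 Y107.089 F3963
G1 X74.054 Y124.470 F3963
M5
G0 X102.931 Y128.024
M4 S589
G1 X101.885 Y133.285 F1396
G1 X98.905 Y137.745 F1396
G1 X94.445 Y140.725 F1396
G1 X89.184 Y141.771 F1396
G1 X83.923 Y140.725 F1396
G1 X79.463 Y137.745 F1396
G1 X76.483 Y133.285 F1396
G1 X75.437 Y128.024 F1396
G1 X76.483 Y122.763 F1396
G1 X79.463 Y118.303 F1396
G1 X83.923 Y115.323 F1396
G1 X89.184 Y114.277 F1396
G1 X94.445 Y115.323 F1396
G1 X98.905 Y118.303 F1396
G1 X101.885 Y122.763 F1396
G1 X102.931 Y128.024 F1396
M5
G0 X0.000 Y0.000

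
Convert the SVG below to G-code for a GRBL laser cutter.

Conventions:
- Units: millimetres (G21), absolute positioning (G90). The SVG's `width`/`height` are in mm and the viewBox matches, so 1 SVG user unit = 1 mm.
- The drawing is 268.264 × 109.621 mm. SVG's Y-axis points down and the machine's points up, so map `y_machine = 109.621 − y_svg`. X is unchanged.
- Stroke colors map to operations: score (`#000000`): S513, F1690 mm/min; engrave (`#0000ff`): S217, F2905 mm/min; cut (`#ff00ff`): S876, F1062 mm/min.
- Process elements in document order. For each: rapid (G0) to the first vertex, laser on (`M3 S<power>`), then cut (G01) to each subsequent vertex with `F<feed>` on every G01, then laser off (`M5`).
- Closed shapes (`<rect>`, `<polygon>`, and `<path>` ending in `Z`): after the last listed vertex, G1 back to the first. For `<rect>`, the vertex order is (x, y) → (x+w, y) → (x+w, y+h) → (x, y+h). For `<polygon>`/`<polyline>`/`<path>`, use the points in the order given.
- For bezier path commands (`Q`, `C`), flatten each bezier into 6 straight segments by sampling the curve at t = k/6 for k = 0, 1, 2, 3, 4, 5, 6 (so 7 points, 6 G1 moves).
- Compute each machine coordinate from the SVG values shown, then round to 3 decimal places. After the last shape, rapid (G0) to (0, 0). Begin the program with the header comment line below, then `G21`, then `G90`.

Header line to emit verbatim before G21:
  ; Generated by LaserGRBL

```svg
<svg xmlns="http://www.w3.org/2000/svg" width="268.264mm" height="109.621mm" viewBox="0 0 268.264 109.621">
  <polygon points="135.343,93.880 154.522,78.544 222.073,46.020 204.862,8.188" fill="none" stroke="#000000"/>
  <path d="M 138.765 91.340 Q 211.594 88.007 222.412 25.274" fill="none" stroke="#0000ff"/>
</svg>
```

; Generated by LaserGRBL
G21
G90
G0 X135.343 Y15.741
M3 S513
G01 X154.522 Y31.077 F1690
G01 X222.073 Y63.601 F1690
G01 X204.862 Y101.433 F1690
G01 X135.343 Y15.741 F1690
M5
G0 X138.765 Y18.281
M3 S217
G01 X161.319 Y21.042 F2905
G01 X180.428 Y27.103 F2905
G01 X196.091 Y36.464 F2905
G01 X208.310 Y49.125 F2905
G01 X217.083 Y65.086 F2905
G01 X222.412 Y84.347 F2905
M5
G0 X0.000 Y0.000

Since the viewBox matches the mm dimensions, user units are millimetres directly. The only transform is the Y-flip y_m = 109.621 − y_svg.

Shape 1 is a closed polygon drawn with `<polygon>`. Its stroke #000000 means score at S513, F1690. After flipping Y the toolpath is (135.343,15.741) → (154.522,31.077) → (222.073,63.601) → (204.862,101.433) → (135.343,15.741), returning to the start.

Shape 2 is a quadratic bezier drawn with `<path>`. Its stroke #0000ff means engrave at S217, F2905. After flipping Y the toolpath is (138.765,18.281) → (161.319,21.042) → (180.428,27.103) → (196.091,36.464) → (208.310,49.125) → (217.083,65.086) → (222.412,84.347).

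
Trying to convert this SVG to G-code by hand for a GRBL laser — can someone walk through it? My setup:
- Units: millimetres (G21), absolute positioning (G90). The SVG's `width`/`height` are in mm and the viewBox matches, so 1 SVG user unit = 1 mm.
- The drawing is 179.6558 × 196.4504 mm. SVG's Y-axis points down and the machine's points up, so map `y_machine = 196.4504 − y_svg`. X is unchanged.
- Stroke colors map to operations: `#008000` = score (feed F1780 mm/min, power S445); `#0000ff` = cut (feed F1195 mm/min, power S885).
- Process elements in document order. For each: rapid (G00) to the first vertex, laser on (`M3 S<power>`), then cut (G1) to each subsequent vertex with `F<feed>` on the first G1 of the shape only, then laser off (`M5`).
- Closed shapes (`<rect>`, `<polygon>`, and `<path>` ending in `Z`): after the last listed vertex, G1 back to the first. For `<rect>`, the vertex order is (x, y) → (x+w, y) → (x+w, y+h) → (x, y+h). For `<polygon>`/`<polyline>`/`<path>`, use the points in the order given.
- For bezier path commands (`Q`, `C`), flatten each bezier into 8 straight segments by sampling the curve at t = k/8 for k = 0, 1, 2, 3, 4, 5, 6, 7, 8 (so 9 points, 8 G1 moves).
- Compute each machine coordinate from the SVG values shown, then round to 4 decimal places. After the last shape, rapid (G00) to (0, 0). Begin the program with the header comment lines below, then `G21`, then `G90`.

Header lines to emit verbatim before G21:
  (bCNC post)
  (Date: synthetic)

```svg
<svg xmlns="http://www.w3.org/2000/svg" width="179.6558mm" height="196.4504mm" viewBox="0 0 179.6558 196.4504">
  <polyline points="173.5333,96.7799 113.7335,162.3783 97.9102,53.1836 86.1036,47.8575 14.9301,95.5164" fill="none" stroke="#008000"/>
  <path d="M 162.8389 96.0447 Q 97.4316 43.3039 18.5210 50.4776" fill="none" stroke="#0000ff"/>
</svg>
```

1 u = 1 mm; y_m = 196.4504 − y.

[1] `<polyline>` open polyline, #008000→score S445 F1780: (173.5333,99.6705) → (113.7335,34.0721) → (97.9102,143.2668) → (86.1036,148.5929) → (14.9301,100.9340)

[2] `<path>` quadratic bezier, #0000ff→cut S885 F1195: (162.8389,100.4057) → (146.2761,112.6547) → (129.2913,123.0314) → (111.8845,131.5358) → (94.0558,138.1679) → (75.8050,142.9276) → (57.1323,145.8150) → (38.0377,146.8301) → (18.5210,145.9728)

(bCNC post)
(Date: synthetic)
G21
G90
G00 X173.5333 Y99.6705
M3 S445
G1 X113.7335 Y34.0721 F1780
G1 X97.9102 Y143.2668
G1 X86.1036 Y148.5929
G1 X14.9301 Y100.9340
M5
G00 X162.8389 Y100.4057
M3 S885
G1 X146.2761 Y112.6547 F1195
G1 X129.2913 Y123.0314
G1 X111.8845 Y131.5358
G1 X94.0558 Y138.1679
G1 X75.8050 Y142.9276
G1 X57.1323 Y145.8150
G1 X38.0377 Y146.8301
G1 X18.5210 Y145.9728
M5
G00 X0.0000 Y0.0000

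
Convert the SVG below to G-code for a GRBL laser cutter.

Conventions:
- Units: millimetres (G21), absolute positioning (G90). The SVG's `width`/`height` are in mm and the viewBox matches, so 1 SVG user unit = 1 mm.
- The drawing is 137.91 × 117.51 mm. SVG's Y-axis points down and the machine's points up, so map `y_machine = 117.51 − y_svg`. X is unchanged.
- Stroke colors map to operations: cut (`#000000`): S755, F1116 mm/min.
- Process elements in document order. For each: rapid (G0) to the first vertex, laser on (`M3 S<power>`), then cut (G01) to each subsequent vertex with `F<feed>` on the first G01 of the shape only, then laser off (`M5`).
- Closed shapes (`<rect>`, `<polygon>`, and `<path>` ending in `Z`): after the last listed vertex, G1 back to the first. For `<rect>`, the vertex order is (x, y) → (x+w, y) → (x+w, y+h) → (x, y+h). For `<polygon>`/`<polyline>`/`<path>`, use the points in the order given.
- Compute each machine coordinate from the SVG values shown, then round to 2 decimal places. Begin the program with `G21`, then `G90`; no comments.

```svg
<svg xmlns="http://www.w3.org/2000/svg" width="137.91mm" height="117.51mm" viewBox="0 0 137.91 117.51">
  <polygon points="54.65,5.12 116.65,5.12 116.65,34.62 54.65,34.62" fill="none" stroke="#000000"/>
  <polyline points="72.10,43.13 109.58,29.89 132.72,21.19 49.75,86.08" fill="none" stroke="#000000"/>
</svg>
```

G21
G90
G0 X54.65 Y112.39
M3 S755
G01 X116.65 Y112.39 F1116
G01 X116.65 Y82.89
G01 X54.65 Y82.89
G01 X54.65 Y112.39
M5
G0 X72.10 Y74.38
M3 S755
G01 X109.58 Y87.62 F1116
G01 X132.72 Y96.32
G01 X49.75 Y31.43
M5

viewBox `0 0 137.91 117.51` with mm width/height → 1 unit = 1 mm. Flip: y_m = 117.51 − y_svg.

**Shape 1** — `<polygon>` rectangle, stroke `#000000` → cut (S755, F1116). Machine vertices: (54.65,112.39) → (116.65,112.39) → (116.65,82.89) → (54.65,82.89) → (54.65,112.39). Closed: final G1 returns to the first vertex.

**Shape 2** — `<polyline>` open polyline, stroke `#000000` → cut (S755, F1116). Machine vertices: (72.10,74.38) → (109.58,87.62) → (132.72,96.32) → (49.75,31.43). Open path.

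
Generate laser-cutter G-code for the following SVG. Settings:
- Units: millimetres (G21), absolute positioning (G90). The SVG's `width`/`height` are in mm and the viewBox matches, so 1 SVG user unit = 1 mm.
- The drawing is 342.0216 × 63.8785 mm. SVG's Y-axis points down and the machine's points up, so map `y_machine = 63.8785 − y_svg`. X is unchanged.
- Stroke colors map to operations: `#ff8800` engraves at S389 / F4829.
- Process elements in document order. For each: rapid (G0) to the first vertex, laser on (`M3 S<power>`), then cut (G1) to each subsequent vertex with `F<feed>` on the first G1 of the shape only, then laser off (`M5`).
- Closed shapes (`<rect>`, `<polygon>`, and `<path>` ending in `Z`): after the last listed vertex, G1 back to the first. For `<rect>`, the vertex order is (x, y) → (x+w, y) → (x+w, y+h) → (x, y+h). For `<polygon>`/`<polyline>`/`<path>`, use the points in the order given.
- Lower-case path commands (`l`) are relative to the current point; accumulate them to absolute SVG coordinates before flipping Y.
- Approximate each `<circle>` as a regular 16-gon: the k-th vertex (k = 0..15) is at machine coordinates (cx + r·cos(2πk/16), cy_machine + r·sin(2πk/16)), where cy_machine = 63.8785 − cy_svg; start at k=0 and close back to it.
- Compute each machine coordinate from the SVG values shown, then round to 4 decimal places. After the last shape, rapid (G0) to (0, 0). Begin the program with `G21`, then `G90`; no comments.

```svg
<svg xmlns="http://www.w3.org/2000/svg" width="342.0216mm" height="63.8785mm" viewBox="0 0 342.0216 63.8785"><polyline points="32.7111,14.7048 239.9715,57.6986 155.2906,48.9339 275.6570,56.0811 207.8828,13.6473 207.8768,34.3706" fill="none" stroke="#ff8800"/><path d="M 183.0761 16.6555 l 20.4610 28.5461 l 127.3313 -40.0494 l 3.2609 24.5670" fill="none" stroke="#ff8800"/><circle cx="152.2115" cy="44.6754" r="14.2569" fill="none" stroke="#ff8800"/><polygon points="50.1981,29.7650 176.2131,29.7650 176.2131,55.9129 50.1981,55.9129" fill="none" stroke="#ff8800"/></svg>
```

1 u = 1 mm; y_m = 63.8785 − y.

[1] `<polyline>` open polyline, #ff8800→engrave S389 F4829: (32.7111,49.1737) → (239.9715,6.1799) → (155.2906,14.9446) → (275.6570,7.7974) → (207.8828,50.2312) → (207.8768,29.5079)

[2] `<path>` open polyline, #ff8800→engrave S389 F4829: (183.0761,47.2230) → (203.5371,18.6769) → (330.8684,58.7263) → (334.1293,34.1593)

[3] `<circle>` circle, #ff8800→engrave S389 F4829: (166.4684,19.2031) → (165.3832,24.6590) → (162.2927,29.2843) → (157.6674,32.3748) → (152.2115,33.4600) → (146.7556,32.3748) → (142.1303,29.2843) → (139.0398,24.6590) → (137.9546,19.2031) → (139.0398,13.7472) → (142.1303,9.1219) → (146.7556,6.0314) → (152.2115,4.9462) → (157.6674,6.0314) → (162.2927,9.1219) → (165.3832,13.7472) → (166.4684,19.2031) (closed)

[4] `<polygon>` rectangle, #ff8800→engrave S389 F4829: (50.1981,34.1135) → (176.2131,34.1135) → (176.2131,7.9656) → (50.1981,7.9656) → (50.1981,34.1135) (closed)

G21
G90
G0 X32.7111 Y49.1737
M3 S389
G1 X239.9715 Y6.1799 F4829
G1 X155.2906 Y14.9446
G1 X275.6570 Y7.7974
G1 X207.8828 Y50.2312
G1 X207.8768 Y29.5079
M5
G0 X183.0761 Y47.2230
M3 S389
G1 X203.5371 Y18.6769 F4829
G1 X330.8684 Y58.7263
G1 X334.1293 Y34.1593
M5
G0 X166.4684 Y19.2031
M3 S389
G1 X165.3832 Y24.6590 F4829
G1 X162.2927 Y29.2843
G1 X157.6674 Y32.3748
G1 X152.2115 Y33.4600
G1 X146.7556 Y32.3748
G1 X142.1303 Y29.2843
G1 X139.0398 Y24.6590
G1 X137.9546 Y19.2031
G1 X139.0398 Y13.7472
G1 X142.1303 Y9.1219
G1 X146.7556 Y6.0314
G1 X152.2115 Y4.9462
G1 X157.6674 Y6.0314
G1 X162.2927 Y9.1219
G1 X165.3832 Y13.7472
G1 X166.4684 Y19.2031
M5
G0 X50.1981 Y34.1135
M3 S389
G1 X176.2131 Y34.1135 F4829
G1 X176.2131 Y7.9656
G1 X50.1981 Y7.9656
G1 X50.1981 Y34.1135
M5
G0 X0.0000 Y0.0000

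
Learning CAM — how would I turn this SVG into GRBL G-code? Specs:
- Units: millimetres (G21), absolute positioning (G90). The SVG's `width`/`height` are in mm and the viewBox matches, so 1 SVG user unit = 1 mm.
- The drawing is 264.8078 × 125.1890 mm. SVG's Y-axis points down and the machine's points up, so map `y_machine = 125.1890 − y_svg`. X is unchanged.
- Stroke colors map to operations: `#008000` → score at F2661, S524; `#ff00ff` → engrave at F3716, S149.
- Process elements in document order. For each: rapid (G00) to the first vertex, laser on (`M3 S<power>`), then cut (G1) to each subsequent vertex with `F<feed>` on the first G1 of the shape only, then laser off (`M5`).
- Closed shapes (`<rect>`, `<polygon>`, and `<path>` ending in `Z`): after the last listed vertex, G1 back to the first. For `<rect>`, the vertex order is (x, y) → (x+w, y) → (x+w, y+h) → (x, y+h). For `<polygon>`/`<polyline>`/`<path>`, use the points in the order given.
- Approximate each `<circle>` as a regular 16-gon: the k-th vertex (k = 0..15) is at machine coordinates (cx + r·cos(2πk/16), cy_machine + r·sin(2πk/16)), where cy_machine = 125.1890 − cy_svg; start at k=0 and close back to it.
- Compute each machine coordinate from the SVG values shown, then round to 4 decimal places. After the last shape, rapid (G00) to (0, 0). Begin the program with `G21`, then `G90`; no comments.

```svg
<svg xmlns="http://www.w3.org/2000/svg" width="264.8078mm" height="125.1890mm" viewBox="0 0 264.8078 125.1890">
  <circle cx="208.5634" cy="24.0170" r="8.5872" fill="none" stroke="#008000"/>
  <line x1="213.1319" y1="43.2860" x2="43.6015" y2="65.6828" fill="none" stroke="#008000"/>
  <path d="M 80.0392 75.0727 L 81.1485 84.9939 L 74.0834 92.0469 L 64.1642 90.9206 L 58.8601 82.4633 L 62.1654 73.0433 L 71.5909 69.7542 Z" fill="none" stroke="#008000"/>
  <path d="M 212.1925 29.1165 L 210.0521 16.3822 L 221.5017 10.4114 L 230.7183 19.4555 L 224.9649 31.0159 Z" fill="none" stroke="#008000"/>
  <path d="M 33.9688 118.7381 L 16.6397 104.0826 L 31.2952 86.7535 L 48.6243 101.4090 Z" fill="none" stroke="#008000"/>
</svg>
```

Since the viewBox matches the mm dimensions, user units are millimetres directly. The only transform is the Y-flip y_m = 125.1890 − y_svg.

Shape 1 is a circle drawn with `<circle>`. Its stroke #008000 means score at S524, F2661. After flipping Y the toolpath is (217.1506,101.1720) → (216.4969,104.4582) → (214.6355,107.2441) → (211.8496,109.1055) → (208.5634,109.7592) → (205.2772,109.1055) → (202.4913,107.2441) → (200.6299,104.4582) → (199.9762,101.1720) → (200.6299,97.8858) → (202.4913,95.0999) → (205.2772,93.2385) → (208.5634,92.5848) → (211.8496,93.2385) → (214.6355,95.0999) → (216.4969,97.8858) → (217.1506,101.1720), returning to the start.

Shape 2 is a line segment drawn with `<line>`. Its stroke #008000 means score at S524, F2661. After flipping Y the toolpath is (213.1319,81.9030) → (43.6015,59.5062).

Shape 3 is a regular polygon drawn with `<path>`. Its stroke #008000 means score at S524, F2661. After flipping Y the toolpath is (80.0392,50.1163) → (81.1485,40.1951) → (74.0834,33.1421) → (64.1642,34.2684) → (58.8601,42.7257) → (62.1654,52.1457) → (71.5909,55.4348) → (80.0392,50.1163), returning to the start.

Shape 4 is a regular polygon drawn with `<path>`. Its stroke #008000 means score at S524, F2661. After flipping Y the toolpath is (212.1925,96.0725) → (210.0521,108.8068) → (221.5017,114.7776) → (230.7183,105.7335) → (224.9649,94.1731) → (212.1925,96.0725), returning to the start.

Shape 5 is a regular polygon drawn with `<path>`. Its stroke #008000 means score at S524, F2661. After flipping Y the toolpath is (33.9688,6.4509) → (16.6397,21.1064) → (31.2952,38.4355) → (48.6243,23.7800) → (33.9688,6.4509), returning to the start.

G21
G90
G00 X217.1506 Y101.1720
M3 S524
G1 X216.4969 Y104.4582 F2661
G1 X214.6355 Y107.2441
G1 X211.8496 Y109.1055
G1 X208.5634 Y109.7592
G1 X205.2772 Y109.1055
G1 X202.4913 Y107.2441
G1 X200.6299 Y104.4582
G1 X199.9762 Y101.1720
G1 X200.6299 Y97.8858
G1 X202.4913 Y95.0999
G1 X205.2772 Y93.2385
G1 X208.5634 Y92.5848
G1 X211.8496 Y93.2385
G1 X214.6355 Y95.0999
G1 X216.4969 Y97.8858
G1 X217.1506 Y101.1720
M5
G00 X213.1319 Y81.9030
M3 S524
G1 X43.6015 Y59.5062 F2661
M5
G00 X80.0392 Y50.1163
M3 S524
G1 X81.1485 Y40.1951 F2661
G1 X74.0834 Y33.1421
G1 X64.1642 Y34.2684
G1 X58.8601 Y42.7257
G1 X62.1654 Y52.1457
G1 X71.5909 Y55.4348
G1 X80.0392 Y50.1163
M5
G00 X212.1925 Y96.0725
M3 S524
G1 X210.0521 Y108.8068 F2661
G1 X221.5017 Y114.7776
G1 X230.7183 Y105.7335
G1 X224.9649 Y94.1731
G1 X212.1925 Y96.0725
M5
G00 X33.9688 Y6.4509
M3 S524
G1 X16.6397 Y21.1064 F2661
G1 X31.2952 Y38.4355
G1 X48.6243 Y23.7800
G1 X33.9688 Y6.4509
M5
G00 X0.0000 Y0.0000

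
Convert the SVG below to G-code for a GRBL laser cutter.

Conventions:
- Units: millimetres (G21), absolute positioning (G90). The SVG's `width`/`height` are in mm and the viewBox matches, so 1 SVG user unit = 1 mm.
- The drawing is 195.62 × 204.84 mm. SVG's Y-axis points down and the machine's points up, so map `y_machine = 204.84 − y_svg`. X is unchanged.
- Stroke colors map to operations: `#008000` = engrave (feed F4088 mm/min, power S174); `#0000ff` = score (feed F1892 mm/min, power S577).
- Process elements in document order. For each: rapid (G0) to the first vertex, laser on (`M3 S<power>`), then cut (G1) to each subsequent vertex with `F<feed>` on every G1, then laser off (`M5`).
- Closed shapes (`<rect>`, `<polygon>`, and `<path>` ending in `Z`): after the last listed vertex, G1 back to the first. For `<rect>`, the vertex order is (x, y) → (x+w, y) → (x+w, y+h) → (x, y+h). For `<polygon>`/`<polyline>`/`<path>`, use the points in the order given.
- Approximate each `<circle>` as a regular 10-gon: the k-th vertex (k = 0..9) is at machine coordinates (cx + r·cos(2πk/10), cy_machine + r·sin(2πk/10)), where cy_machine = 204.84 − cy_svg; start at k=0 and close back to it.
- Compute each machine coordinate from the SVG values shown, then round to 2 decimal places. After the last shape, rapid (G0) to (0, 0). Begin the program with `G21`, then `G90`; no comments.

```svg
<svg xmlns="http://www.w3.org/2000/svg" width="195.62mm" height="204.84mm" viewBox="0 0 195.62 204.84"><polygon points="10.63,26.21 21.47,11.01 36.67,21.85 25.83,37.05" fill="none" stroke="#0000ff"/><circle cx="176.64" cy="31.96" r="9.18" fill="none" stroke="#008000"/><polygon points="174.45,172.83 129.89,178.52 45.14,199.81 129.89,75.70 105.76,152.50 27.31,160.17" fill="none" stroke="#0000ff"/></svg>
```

1 u = 1 mm; y_m = 204.84 − y.

[1] `<polygon>` regular polygon, #0000ff→score S577 F1892: (10.63,178.63) → (21.47,193.83) → (36.67,182.99) → (25.83,167.79) → (10.63,178.63) (closed)

[2] `<circle>` circle, #008000→engrave S174 F4088: (185.82,172.88) → (184.07,178.28) → (179.48,181.61) → (173.80,181.61) → (169.21,178.28) → (167.46,172.88) → (169.21,167.48) → (173.80,164.15) → (179.48,164.15) → (184.07,167.48) → (185.82,172.88) (closed)

[3] `<polygon>` closed polygon, #0000ff→score S577 F1892: (174.45,32.01) → (129.89,26.32) → (45.14,5.03) → (129.89,129.14) → (105.76,52.34) → (27.31,44.67) → (174.45,32.01) (closed)

G21
G90
G0 X10.63 Y178.63
M3 S577
G1 X21.47 Y193.83 F1892
G1 X36.67 Y182.99 F1892
G1 X25.83 Y167.79 F1892
G1 X10.63 Y178.63 F1892
M5
G0 X185.82 Y172.88
M3 S174
G1 X184.07 Y178.28 F4088
G1 X179.48 Y181.61 F4088
G1 X173.80 Y181.61 F4088
G1 X169.21 Y178.28 F4088
G1 X167.46 Y172.88 F4088
G1 X169.21 Y167.48 F4088
G1 X173.80 Y164.15 F4088
G1 X179.48 Y164.15 F4088
G1 X184.07 Y167.48 F4088
G1 X185.82 Y172.88 F4088
M5
G0 X174.45 Y32.01
M3 S577
G1 X129.89 Y26.32 F1892
G1 X45.14 Y5.03 F1892
G1 X129.89 Y129.14 F1892
G1 X105.76 Y52.34 F1892
G1 X27.31 Y44.67 F1892
G1 X174.45 Y32.01 F1892
M5
G0 X0.00 Y0.00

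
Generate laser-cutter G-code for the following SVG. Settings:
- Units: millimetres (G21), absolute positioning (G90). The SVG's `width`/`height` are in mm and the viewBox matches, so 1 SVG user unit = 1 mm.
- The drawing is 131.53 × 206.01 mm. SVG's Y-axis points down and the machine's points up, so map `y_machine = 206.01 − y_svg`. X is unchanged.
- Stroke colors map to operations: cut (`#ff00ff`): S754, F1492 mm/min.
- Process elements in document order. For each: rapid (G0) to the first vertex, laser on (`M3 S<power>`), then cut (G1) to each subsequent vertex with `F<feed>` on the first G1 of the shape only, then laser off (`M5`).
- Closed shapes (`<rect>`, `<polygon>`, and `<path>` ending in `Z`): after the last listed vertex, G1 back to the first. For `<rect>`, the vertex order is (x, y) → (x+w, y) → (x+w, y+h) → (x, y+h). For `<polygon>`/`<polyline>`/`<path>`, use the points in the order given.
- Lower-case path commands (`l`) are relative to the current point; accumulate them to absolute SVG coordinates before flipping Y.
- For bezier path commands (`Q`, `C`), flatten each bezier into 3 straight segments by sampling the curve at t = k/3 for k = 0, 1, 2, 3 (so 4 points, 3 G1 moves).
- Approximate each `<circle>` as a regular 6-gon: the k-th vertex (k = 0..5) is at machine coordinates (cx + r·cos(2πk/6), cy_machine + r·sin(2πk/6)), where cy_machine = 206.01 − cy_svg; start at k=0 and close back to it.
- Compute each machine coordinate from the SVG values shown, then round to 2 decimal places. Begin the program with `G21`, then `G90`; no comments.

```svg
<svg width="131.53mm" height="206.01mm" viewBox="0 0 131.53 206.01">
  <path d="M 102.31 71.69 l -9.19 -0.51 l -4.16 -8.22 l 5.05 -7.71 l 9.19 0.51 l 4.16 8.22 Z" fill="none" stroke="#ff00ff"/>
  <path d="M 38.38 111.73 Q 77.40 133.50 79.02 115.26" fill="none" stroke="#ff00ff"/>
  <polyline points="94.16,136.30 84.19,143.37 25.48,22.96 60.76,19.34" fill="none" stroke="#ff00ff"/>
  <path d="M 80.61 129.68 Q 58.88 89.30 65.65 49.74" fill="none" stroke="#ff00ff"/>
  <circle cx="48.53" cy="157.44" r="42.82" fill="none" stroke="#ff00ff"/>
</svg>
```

Since the viewBox matches the mm dimensions, user units are millimetres directly. The only transform is the Y-flip y_m = 206.01 − y_svg.

Shape 1 is a regular polygon drawn with `<path>`. Its stroke #ff00ff means cut at S754, F1492. After flipping Y the toolpath is (102.31,134.32) → (93.12,134.83) → (88.96,143.05) → (94.01,150.76) → (103.20,150.25) → (107.36,142.03) → (102.31,134.32), returning to the start.

Shape 2 is a quadratic bezier drawn with `<path>`. Its stroke #ff00ff means cut at S754, F1492. After flipping Y the toolpath is (38.38,94.28) → (60.24,84.21) → (73.78,83.04) → (79.02,90.75).

Shape 3 is a open polyline drawn with `<polyline>`. Its stroke #ff00ff means cut at S754, F1492. After flipping Y the toolpath is (94.16,69.71) → (84.19,62.64) → (25.48,183.05) → (60.76,186.67).

Shape 4 is a quadratic bezier drawn with `<path>`. Its stroke #ff00ff means cut at S754, F1492. After flipping Y the toolpath is (80.61,76.33) → (69.29,103.16) → (64.30,129.81) → (65.65,156.27).

Shape 5 is a circle drawn with `<circle>`. Its stroke #ff00ff means cut at S754, F1492. After flipping Y the toolpath is (91.35,48.57) → (69.94,85.65) → (27.12,85.65) → (5.71,48.57) → (27.12,11.49) → (69.94,11.49) → (91.35,48.57), returning to the start.

G21
G90
G0 X102.31 Y134.32
M3 S754
G1 X93.12 Y134.83 F1492
G1 X88.96 Y143.05
G1 X94.01 Y150.76
G1 X103.20 Y150.25
G1 X107.36 Y142.03
G1 X102.31 Y134.32
M5
G0 X38.38 Y94.28
M3 S754
G1 X60.24 Y84.21 F1492
G1 X73.78 Y83.04
G1 X79.02 Y90.75
M5
G0 X94.16 Y69.71
M3 S754
G1 X84.19 Y62.64 F1492
G1 X25.48 Y183.05
G1 X60.76 Y186.67
M5
G0 X80.61 Y76.33
M3 S754
G1 X69.29 Y103.16 F1492
G1 X64.30 Y129.81
G1 X65.65 Y156.27
M5
G0 X91.35 Y48.57
M3 S754
G1 X69.94 Y85.65 F1492
G1 X27.12 Y85.65
G1 X5.71 Y48.57
G1 X27.12 Y11.49
G1 X69.94 Y11.49
G1 X91.35 Y48.57
M5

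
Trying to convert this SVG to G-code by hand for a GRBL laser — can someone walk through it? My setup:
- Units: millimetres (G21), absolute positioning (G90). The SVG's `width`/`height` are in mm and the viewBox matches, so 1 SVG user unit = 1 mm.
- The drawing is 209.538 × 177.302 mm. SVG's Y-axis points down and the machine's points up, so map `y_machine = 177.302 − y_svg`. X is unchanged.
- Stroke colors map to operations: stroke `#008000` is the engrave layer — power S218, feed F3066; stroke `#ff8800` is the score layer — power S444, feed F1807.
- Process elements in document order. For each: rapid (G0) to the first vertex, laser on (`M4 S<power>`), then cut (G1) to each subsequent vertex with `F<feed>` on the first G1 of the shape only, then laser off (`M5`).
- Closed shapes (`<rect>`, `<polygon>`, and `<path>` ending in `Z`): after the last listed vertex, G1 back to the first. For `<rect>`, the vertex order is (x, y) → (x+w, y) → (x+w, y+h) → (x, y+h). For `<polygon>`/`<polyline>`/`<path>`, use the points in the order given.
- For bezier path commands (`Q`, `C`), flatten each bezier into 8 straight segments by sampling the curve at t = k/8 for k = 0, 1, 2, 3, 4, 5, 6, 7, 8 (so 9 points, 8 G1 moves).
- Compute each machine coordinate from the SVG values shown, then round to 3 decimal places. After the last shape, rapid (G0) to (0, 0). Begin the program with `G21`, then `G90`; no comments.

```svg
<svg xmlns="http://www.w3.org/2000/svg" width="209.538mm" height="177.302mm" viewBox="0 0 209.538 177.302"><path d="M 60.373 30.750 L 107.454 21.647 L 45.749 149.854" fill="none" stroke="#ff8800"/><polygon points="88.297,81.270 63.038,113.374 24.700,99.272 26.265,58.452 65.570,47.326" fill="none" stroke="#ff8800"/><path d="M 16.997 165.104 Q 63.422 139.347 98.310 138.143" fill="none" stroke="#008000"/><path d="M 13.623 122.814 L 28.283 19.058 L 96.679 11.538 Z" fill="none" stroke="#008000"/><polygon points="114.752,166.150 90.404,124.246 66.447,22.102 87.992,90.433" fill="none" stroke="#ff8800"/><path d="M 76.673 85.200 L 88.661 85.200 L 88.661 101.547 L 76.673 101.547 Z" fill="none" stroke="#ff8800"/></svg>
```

Since the viewBox matches the mm dimensions, user units are millimetres directly. The only transform is the Y-flip y_m = 177.302 − y_svg.

Shape 1 is a open polyline drawn with `<path>`. Its stroke #ff8800 means score at S444, F1807. After flipping Y the toolpath is (60.373,146.552) → (107.454,155.655) → (45.749,27.448).

Shape 2 is a regular polygon drawn with `<polygon>`. Its stroke #ff8800 means score at S444, F1807. After flipping Y the toolpath is (88.297,96.032) → (63.038,63.928) → (24.700,78.030) → (26.265,118.850) → (65.570,129.976) → (88.297,96.032), returning to the start.

Shape 3 is a quadratic bezier drawn with `<path>`. Its stroke #008000 means engrave at S218, F3066. After flipping Y the toolpath is (16.997,12.198) → (28.423,18.254) → (39.488,23.542) → (50.193,28.063) → (60.538,31.817) → (70.522,34.803) → (80.145,37.022) → (89.408,38.474) → (98.310,39.159).

Shape 4 is a closed polygon drawn with `<path>`. Its stroke #008000 means engrave at S218, F3066. After flipping Y the toolpath is (13.623,54.488) → (28.283,158.244) → (96.679,165.764) → (13.623,54.488), returning to the start.

Shape 5 is a closed polygon drawn with `<polygon>`. Its stroke #ff8800 means score at S444, F1807. After flipping Y the toolpath is (114.752,11.152) → (90.404,53.056) → (66.447,155.200) → (87.992,86.869) → (114.752,11.152), returning to the start.

Shape 6 is a rectangle drawn with `<path>`. Its stroke #ff8800 means score at S444, F1807. After flipping Y the toolpath is (76.673,92.102) → (88.661,92.102) → (88.661,75.755) → (76.673,75.755) → (76.673,92.102), returning to the start.

G21
G90
G0 X60.373 Y146.552
M4 S444
G1 X107.454 Y155.655 F1807
G1 X45.749 Y27.448
M5
G0 X88.297 Y96.032
M4 S444
G1 X63.038 Y63.928 F1807
G1 X24.700 Y78.030
G1 X26.265 Y118.850
G1 X65.570 Y129.976
G1 X88.297 Y96.032
M5
G0 X16.997 Y12.198
M4 S218
G1 X28.423 Y18.254 F3066
G1 X39.488 Y23.542
G1 X50.193 Y28.063
G1 X60.538 Y31.817
G1 X70.522 Y34.803
G1 X80.145 Y37.022
G1 X89.408 Y38.474
G1 X98.310 Y39.159
M5
G0 X13.623 Y54.488
M4 S218
G1 X28.283 Y158.244 F3066
G1 X96.679 Y165.764
G1 X13.623 Y54.488
M5
G0 X114.752 Y11.152
M4 S444
G1 X90.404 Y53.056 F1807
G1 X66.447 Y155.200
G1 X87.992 Y86.869
G1 X114.752 Y11.152
M5
G0 X76.673 Y92.102
M4 S444
G1 X88.661 Y92.102 F1807
G1 X88.661 Y75.755
G1 X76.673 Y75.755
G1 X76.673 Y92.102
M5
G0 X0.000 Y0.000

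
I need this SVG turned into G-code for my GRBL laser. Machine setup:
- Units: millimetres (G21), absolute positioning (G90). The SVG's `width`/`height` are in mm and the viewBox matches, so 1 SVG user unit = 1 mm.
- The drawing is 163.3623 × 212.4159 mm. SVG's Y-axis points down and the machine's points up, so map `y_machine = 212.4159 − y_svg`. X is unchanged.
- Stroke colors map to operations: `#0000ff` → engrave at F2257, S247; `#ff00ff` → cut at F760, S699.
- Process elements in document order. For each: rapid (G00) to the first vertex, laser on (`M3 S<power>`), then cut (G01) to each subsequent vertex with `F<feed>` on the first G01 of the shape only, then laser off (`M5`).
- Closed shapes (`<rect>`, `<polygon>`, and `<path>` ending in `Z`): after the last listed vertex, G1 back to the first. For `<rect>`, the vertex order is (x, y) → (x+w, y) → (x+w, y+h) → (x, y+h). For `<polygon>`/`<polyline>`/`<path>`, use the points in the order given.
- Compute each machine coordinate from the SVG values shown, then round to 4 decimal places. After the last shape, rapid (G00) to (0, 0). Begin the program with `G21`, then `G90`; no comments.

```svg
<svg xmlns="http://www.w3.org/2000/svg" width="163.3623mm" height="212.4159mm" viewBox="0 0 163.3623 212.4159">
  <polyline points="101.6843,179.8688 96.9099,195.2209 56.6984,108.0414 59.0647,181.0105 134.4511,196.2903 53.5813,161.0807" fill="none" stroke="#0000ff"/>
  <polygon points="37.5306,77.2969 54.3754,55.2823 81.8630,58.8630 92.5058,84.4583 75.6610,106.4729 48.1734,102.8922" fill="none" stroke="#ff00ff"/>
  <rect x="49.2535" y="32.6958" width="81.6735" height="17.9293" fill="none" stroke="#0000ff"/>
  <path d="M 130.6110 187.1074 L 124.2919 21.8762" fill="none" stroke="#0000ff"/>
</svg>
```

G21
G90
G00 X101.6843 Y32.5471
M3 S247
G01 X96.9099 Y17.1950 F2257
G01 X56.6984 Y104.3745
G01 X59.0647 Y31.4054
G01 X134.4511 Y16.1256
G01 X53.5813 Y51.3352
M5
G00 X37.5306 Y135.1190
M3 S699
G01 X54.3754 Y157.1336 F760
G01 X81.8630 Y153.5529
G01 X92.5058 Y127.9576
G01 X75.6610 Y105.9430
G01 X48.1734 Y109.5237
G01 X37.5306 Y135.1190
M5
G00 X49.2535 Y179.7201
M3 S247
G01 X130.9270 Y179.7201 F2257
G01 X130.9270 Y161.7908
G01 X49.2535 Y161.7908
G01 X49.2535 Y179.7201
M5
G00 X130.6110 Y25.3085
M3 S247
G01 X124.2919 Y190.5397 F2257
M5
G00 X0.0000 Y0.0000

Since the viewBox matches the mm dimensions, user units are millimetres directly. The only transform is the Y-flip y_m = 212.4159 − y_svg.

Shape 1 is a open polyline drawn with `<polyline>`. Its stroke #0000ff means engrave at S247, F2257. After flipping Y the toolpath is (101.6843,32.5471) → (96.9099,17.1950) → (56.6984,104.3745) → (59.0647,31.4054) → (134.4511,16.1256) → (53.5813,51.3352).

Shape 2 is a regular polygon drawn with `<polygon>`. Its stroke #ff00ff means cut at S699, F760. After flipping Y the toolpath is (37.5306,135.1190) → (54.3754,157.1336) → (81.8630,153.5529) → (92.5058,127.9576) → (75.6610,105.9430) → (48.1734,109.5237) → (37.5306,135.1190), returning to the start.

Shape 3 is a rectangle drawn with `<rect>`. Its stroke #0000ff means engrave at S247, F2257. After flipping Y the toolpath is (49.2535,179.7201) → (130.9270,179.7201) → (130.9270,161.7908) → (49.2535,161.7908) → (49.2535,179.7201), returning to the start.

Shape 4 is a line segment drawn with `<path>`. Its stroke #0000ff means engrave at S247, F2257. After flipping Y the toolpath is (130.6110,25.3085) → (124.2919,190.5397).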